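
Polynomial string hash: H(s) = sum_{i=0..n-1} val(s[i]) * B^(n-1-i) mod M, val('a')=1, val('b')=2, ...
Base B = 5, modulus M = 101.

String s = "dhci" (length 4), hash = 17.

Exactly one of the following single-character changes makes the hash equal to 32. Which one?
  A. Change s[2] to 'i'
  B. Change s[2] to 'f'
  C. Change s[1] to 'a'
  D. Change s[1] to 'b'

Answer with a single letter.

Option A: s[2]='c'->'i', delta=(9-3)*5^1 mod 101 = 30, hash=17+30 mod 101 = 47
Option B: s[2]='c'->'f', delta=(6-3)*5^1 mod 101 = 15, hash=17+15 mod 101 = 32 <-- target
Option C: s[1]='h'->'a', delta=(1-8)*5^2 mod 101 = 27, hash=17+27 mod 101 = 44
Option D: s[1]='h'->'b', delta=(2-8)*5^2 mod 101 = 52, hash=17+52 mod 101 = 69

Answer: B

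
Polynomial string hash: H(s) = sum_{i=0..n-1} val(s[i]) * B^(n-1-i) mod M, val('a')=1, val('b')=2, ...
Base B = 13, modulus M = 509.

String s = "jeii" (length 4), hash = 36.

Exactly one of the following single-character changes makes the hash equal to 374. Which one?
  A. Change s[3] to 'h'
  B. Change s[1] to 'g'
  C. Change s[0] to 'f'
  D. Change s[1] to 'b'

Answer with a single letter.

Answer: B

Derivation:
Option A: s[3]='i'->'h', delta=(8-9)*13^0 mod 509 = 508, hash=36+508 mod 509 = 35
Option B: s[1]='e'->'g', delta=(7-5)*13^2 mod 509 = 338, hash=36+338 mod 509 = 374 <-- target
Option C: s[0]='j'->'f', delta=(6-10)*13^3 mod 509 = 374, hash=36+374 mod 509 = 410
Option D: s[1]='e'->'b', delta=(2-5)*13^2 mod 509 = 2, hash=36+2 mod 509 = 38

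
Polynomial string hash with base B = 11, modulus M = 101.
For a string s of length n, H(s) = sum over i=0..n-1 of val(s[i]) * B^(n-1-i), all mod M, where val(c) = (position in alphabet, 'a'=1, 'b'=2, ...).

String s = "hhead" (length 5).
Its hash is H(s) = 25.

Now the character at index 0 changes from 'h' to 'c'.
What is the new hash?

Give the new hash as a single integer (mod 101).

Answer: 45

Derivation:
val('h') = 8, val('c') = 3
Position k = 0, exponent = n-1-k = 4
B^4 mod M = 11^4 mod 101 = 97
Delta = (3 - 8) * 97 mod 101 = 20
New hash = (25 + 20) mod 101 = 45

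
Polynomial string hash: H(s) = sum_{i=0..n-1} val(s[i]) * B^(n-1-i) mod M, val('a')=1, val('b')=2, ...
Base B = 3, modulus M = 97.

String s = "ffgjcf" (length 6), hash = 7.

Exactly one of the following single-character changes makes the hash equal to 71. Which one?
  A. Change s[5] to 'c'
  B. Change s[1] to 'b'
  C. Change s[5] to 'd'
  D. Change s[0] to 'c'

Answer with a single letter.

Answer: B

Derivation:
Option A: s[5]='f'->'c', delta=(3-6)*3^0 mod 97 = 94, hash=7+94 mod 97 = 4
Option B: s[1]='f'->'b', delta=(2-6)*3^4 mod 97 = 64, hash=7+64 mod 97 = 71 <-- target
Option C: s[5]='f'->'d', delta=(4-6)*3^0 mod 97 = 95, hash=7+95 mod 97 = 5
Option D: s[0]='f'->'c', delta=(3-6)*3^5 mod 97 = 47, hash=7+47 mod 97 = 54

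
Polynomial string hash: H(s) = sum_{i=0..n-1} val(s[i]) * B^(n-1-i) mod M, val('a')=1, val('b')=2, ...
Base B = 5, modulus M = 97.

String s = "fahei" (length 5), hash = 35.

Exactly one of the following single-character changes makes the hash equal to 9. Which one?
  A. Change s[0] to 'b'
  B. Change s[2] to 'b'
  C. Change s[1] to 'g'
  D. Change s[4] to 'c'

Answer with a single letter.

Option A: s[0]='f'->'b', delta=(2-6)*5^4 mod 97 = 22, hash=35+22 mod 97 = 57
Option B: s[2]='h'->'b', delta=(2-8)*5^2 mod 97 = 44, hash=35+44 mod 97 = 79
Option C: s[1]='a'->'g', delta=(7-1)*5^3 mod 97 = 71, hash=35+71 mod 97 = 9 <-- target
Option D: s[4]='i'->'c', delta=(3-9)*5^0 mod 97 = 91, hash=35+91 mod 97 = 29

Answer: C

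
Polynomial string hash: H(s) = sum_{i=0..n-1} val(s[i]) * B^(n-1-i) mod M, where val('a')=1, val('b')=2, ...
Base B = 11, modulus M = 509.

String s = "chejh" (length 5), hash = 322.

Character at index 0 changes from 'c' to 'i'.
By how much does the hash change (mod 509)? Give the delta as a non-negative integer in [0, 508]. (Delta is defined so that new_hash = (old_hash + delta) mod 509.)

Answer: 298

Derivation:
Delta formula: (val(new) - val(old)) * B^(n-1-k) mod M
  val('i') - val('c') = 9 - 3 = 6
  B^(n-1-k) = 11^4 mod 509 = 389
  Delta = 6 * 389 mod 509 = 298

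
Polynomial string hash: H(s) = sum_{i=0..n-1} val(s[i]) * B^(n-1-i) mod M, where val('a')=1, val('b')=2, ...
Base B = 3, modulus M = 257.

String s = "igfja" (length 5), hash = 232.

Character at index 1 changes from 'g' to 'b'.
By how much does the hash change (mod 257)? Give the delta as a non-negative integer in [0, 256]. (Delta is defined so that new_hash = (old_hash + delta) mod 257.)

Delta formula: (val(new) - val(old)) * B^(n-1-k) mod M
  val('b') - val('g') = 2 - 7 = -5
  B^(n-1-k) = 3^3 mod 257 = 27
  Delta = -5 * 27 mod 257 = 122

Answer: 122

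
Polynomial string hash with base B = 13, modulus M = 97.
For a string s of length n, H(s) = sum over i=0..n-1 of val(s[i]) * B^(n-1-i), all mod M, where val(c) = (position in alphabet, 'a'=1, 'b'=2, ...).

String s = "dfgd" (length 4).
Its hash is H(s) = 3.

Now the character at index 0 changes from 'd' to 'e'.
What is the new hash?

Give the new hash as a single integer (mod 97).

val('d') = 4, val('e') = 5
Position k = 0, exponent = n-1-k = 3
B^3 mod M = 13^3 mod 97 = 63
Delta = (5 - 4) * 63 mod 97 = 63
New hash = (3 + 63) mod 97 = 66

Answer: 66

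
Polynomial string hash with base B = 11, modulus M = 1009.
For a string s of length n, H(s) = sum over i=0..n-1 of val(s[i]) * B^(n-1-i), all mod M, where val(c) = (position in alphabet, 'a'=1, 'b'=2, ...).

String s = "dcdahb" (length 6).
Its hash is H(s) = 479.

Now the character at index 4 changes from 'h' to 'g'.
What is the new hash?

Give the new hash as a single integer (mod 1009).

Answer: 468

Derivation:
val('h') = 8, val('g') = 7
Position k = 4, exponent = n-1-k = 1
B^1 mod M = 11^1 mod 1009 = 11
Delta = (7 - 8) * 11 mod 1009 = 998
New hash = (479 + 998) mod 1009 = 468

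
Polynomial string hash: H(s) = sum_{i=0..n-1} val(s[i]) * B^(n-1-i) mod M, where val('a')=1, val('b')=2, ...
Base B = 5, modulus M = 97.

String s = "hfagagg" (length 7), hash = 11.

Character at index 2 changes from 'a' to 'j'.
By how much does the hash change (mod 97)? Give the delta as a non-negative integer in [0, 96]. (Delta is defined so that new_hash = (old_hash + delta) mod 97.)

Answer: 96

Derivation:
Delta formula: (val(new) - val(old)) * B^(n-1-k) mod M
  val('j') - val('a') = 10 - 1 = 9
  B^(n-1-k) = 5^4 mod 97 = 43
  Delta = 9 * 43 mod 97 = 96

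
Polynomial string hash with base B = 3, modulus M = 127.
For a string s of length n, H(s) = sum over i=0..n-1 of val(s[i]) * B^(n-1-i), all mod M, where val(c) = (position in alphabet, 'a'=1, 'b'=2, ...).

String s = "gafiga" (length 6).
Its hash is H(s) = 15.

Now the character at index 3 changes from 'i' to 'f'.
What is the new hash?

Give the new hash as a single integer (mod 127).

val('i') = 9, val('f') = 6
Position k = 3, exponent = n-1-k = 2
B^2 mod M = 3^2 mod 127 = 9
Delta = (6 - 9) * 9 mod 127 = 100
New hash = (15 + 100) mod 127 = 115

Answer: 115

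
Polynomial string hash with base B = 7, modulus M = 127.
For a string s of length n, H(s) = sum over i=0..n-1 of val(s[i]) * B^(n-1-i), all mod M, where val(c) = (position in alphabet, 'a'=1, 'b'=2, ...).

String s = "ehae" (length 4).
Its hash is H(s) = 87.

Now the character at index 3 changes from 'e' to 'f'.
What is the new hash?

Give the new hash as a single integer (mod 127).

val('e') = 5, val('f') = 6
Position k = 3, exponent = n-1-k = 0
B^0 mod M = 7^0 mod 127 = 1
Delta = (6 - 5) * 1 mod 127 = 1
New hash = (87 + 1) mod 127 = 88

Answer: 88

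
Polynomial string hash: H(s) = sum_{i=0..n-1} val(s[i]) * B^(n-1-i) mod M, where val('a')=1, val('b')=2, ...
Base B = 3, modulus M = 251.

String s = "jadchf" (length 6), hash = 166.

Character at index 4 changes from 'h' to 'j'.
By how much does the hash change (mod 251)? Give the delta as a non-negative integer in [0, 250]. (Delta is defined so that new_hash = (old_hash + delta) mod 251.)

Delta formula: (val(new) - val(old)) * B^(n-1-k) mod M
  val('j') - val('h') = 10 - 8 = 2
  B^(n-1-k) = 3^1 mod 251 = 3
  Delta = 2 * 3 mod 251 = 6

Answer: 6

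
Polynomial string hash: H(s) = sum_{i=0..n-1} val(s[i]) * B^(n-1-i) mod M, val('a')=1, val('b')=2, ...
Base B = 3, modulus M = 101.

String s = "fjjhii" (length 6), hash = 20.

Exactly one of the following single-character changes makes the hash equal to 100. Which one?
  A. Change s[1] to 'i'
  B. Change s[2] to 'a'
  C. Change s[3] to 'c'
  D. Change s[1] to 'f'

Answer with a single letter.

Option A: s[1]='j'->'i', delta=(9-10)*3^4 mod 101 = 20, hash=20+20 mod 101 = 40
Option B: s[2]='j'->'a', delta=(1-10)*3^3 mod 101 = 60, hash=20+60 mod 101 = 80
Option C: s[3]='h'->'c', delta=(3-8)*3^2 mod 101 = 56, hash=20+56 mod 101 = 76
Option D: s[1]='j'->'f', delta=(6-10)*3^4 mod 101 = 80, hash=20+80 mod 101 = 100 <-- target

Answer: D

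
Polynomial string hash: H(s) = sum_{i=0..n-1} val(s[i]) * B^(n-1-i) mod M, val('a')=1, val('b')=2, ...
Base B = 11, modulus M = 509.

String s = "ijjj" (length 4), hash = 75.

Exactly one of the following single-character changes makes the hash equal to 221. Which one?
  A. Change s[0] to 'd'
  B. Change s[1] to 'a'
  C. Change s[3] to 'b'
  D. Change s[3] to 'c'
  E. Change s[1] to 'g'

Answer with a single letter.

Option A: s[0]='i'->'d', delta=(4-9)*11^3 mod 509 = 471, hash=75+471 mod 509 = 37
Option B: s[1]='j'->'a', delta=(1-10)*11^2 mod 509 = 438, hash=75+438 mod 509 = 4
Option C: s[3]='j'->'b', delta=(2-10)*11^0 mod 509 = 501, hash=75+501 mod 509 = 67
Option D: s[3]='j'->'c', delta=(3-10)*11^0 mod 509 = 502, hash=75+502 mod 509 = 68
Option E: s[1]='j'->'g', delta=(7-10)*11^2 mod 509 = 146, hash=75+146 mod 509 = 221 <-- target

Answer: E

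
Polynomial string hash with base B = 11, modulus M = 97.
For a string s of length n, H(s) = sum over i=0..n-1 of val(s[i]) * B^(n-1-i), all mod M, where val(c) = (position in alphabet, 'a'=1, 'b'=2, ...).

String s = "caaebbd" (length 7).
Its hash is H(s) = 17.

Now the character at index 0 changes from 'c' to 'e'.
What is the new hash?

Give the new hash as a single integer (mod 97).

Answer: 20

Derivation:
val('c') = 3, val('e') = 5
Position k = 0, exponent = n-1-k = 6
B^6 mod M = 11^6 mod 97 = 50
Delta = (5 - 3) * 50 mod 97 = 3
New hash = (17 + 3) mod 97 = 20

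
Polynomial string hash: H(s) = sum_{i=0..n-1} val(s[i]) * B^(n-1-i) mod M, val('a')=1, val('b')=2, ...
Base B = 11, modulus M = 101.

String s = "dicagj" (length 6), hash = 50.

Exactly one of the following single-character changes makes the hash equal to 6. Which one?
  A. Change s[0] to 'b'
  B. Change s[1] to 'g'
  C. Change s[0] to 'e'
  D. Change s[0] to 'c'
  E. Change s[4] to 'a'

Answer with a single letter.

Option A: s[0]='d'->'b', delta=(2-4)*11^5 mod 101 = 88, hash=50+88 mod 101 = 37
Option B: s[1]='i'->'g', delta=(7-9)*11^4 mod 101 = 8, hash=50+8 mod 101 = 58
Option C: s[0]='d'->'e', delta=(5-4)*11^5 mod 101 = 57, hash=50+57 mod 101 = 6 <-- target
Option D: s[0]='d'->'c', delta=(3-4)*11^5 mod 101 = 44, hash=50+44 mod 101 = 94
Option E: s[4]='g'->'a', delta=(1-7)*11^1 mod 101 = 35, hash=50+35 mod 101 = 85

Answer: C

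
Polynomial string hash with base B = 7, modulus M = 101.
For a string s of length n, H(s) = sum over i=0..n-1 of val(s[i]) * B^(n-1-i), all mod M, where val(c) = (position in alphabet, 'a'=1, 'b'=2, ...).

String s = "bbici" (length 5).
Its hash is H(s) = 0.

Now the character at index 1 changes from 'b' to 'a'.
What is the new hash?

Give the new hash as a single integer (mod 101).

Answer: 61

Derivation:
val('b') = 2, val('a') = 1
Position k = 1, exponent = n-1-k = 3
B^3 mod M = 7^3 mod 101 = 40
Delta = (1 - 2) * 40 mod 101 = 61
New hash = (0 + 61) mod 101 = 61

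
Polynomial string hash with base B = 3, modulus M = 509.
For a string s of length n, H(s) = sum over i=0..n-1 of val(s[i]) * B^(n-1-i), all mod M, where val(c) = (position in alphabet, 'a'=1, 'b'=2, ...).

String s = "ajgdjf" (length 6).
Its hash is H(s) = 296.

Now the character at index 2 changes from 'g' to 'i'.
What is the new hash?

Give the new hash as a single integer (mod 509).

val('g') = 7, val('i') = 9
Position k = 2, exponent = n-1-k = 3
B^3 mod M = 3^3 mod 509 = 27
Delta = (9 - 7) * 27 mod 509 = 54
New hash = (296 + 54) mod 509 = 350

Answer: 350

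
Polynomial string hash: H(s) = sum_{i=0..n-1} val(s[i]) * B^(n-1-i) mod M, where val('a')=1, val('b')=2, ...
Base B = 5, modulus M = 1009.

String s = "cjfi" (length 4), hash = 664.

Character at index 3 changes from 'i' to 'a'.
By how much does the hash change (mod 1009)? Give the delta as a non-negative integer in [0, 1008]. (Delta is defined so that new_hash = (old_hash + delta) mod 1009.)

Answer: 1001

Derivation:
Delta formula: (val(new) - val(old)) * B^(n-1-k) mod M
  val('a') - val('i') = 1 - 9 = -8
  B^(n-1-k) = 5^0 mod 1009 = 1
  Delta = -8 * 1 mod 1009 = 1001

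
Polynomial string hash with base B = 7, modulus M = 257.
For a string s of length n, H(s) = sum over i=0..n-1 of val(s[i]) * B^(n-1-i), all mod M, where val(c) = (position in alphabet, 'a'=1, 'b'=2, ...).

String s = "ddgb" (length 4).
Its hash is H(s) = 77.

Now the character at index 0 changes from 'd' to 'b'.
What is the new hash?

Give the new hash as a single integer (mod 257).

Answer: 162

Derivation:
val('d') = 4, val('b') = 2
Position k = 0, exponent = n-1-k = 3
B^3 mod M = 7^3 mod 257 = 86
Delta = (2 - 4) * 86 mod 257 = 85
New hash = (77 + 85) mod 257 = 162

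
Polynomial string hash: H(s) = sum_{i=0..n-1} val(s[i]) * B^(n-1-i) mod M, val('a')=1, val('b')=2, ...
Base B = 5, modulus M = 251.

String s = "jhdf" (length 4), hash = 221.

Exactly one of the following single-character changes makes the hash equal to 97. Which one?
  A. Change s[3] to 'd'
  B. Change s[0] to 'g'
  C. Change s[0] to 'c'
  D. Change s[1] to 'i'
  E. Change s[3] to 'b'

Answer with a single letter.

Option A: s[3]='f'->'d', delta=(4-6)*5^0 mod 251 = 249, hash=221+249 mod 251 = 219
Option B: s[0]='j'->'g', delta=(7-10)*5^3 mod 251 = 127, hash=221+127 mod 251 = 97 <-- target
Option C: s[0]='j'->'c', delta=(3-10)*5^3 mod 251 = 129, hash=221+129 mod 251 = 99
Option D: s[1]='h'->'i', delta=(9-8)*5^2 mod 251 = 25, hash=221+25 mod 251 = 246
Option E: s[3]='f'->'b', delta=(2-6)*5^0 mod 251 = 247, hash=221+247 mod 251 = 217

Answer: B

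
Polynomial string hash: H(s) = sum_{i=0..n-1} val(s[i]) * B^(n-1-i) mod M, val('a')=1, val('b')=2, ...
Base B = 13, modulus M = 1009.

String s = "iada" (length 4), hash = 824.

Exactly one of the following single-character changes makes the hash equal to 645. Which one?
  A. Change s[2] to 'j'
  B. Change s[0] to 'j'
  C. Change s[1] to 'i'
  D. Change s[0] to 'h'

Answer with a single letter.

Answer: D

Derivation:
Option A: s[2]='d'->'j', delta=(10-4)*13^1 mod 1009 = 78, hash=824+78 mod 1009 = 902
Option B: s[0]='i'->'j', delta=(10-9)*13^3 mod 1009 = 179, hash=824+179 mod 1009 = 1003
Option C: s[1]='a'->'i', delta=(9-1)*13^2 mod 1009 = 343, hash=824+343 mod 1009 = 158
Option D: s[0]='i'->'h', delta=(8-9)*13^3 mod 1009 = 830, hash=824+830 mod 1009 = 645 <-- target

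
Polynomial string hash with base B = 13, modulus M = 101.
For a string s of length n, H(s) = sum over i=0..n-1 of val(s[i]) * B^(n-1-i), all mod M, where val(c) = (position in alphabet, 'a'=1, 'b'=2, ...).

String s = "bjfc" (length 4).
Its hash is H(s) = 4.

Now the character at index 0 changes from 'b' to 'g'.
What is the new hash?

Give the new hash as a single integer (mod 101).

Answer: 81

Derivation:
val('b') = 2, val('g') = 7
Position k = 0, exponent = n-1-k = 3
B^3 mod M = 13^3 mod 101 = 76
Delta = (7 - 2) * 76 mod 101 = 77
New hash = (4 + 77) mod 101 = 81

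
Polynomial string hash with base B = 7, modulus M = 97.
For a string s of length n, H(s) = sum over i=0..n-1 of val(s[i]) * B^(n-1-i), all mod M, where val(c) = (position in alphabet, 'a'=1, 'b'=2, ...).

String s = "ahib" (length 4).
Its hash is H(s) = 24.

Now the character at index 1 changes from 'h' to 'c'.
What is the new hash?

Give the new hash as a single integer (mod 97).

Answer: 70

Derivation:
val('h') = 8, val('c') = 3
Position k = 1, exponent = n-1-k = 2
B^2 mod M = 7^2 mod 97 = 49
Delta = (3 - 8) * 49 mod 97 = 46
New hash = (24 + 46) mod 97 = 70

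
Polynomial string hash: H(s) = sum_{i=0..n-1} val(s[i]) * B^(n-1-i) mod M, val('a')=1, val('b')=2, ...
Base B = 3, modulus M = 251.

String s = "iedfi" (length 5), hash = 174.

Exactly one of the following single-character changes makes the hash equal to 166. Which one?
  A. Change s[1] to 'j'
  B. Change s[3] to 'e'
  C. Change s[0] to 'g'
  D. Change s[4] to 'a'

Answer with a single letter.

Answer: D

Derivation:
Option A: s[1]='e'->'j', delta=(10-5)*3^3 mod 251 = 135, hash=174+135 mod 251 = 58
Option B: s[3]='f'->'e', delta=(5-6)*3^1 mod 251 = 248, hash=174+248 mod 251 = 171
Option C: s[0]='i'->'g', delta=(7-9)*3^4 mod 251 = 89, hash=174+89 mod 251 = 12
Option D: s[4]='i'->'a', delta=(1-9)*3^0 mod 251 = 243, hash=174+243 mod 251 = 166 <-- target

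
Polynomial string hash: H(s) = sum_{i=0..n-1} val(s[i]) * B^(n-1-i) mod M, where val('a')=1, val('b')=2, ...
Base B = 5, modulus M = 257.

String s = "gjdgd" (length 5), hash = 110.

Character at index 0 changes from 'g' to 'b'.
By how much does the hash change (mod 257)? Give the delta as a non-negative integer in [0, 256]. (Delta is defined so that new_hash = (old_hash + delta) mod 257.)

Delta formula: (val(new) - val(old)) * B^(n-1-k) mod M
  val('b') - val('g') = 2 - 7 = -5
  B^(n-1-k) = 5^4 mod 257 = 111
  Delta = -5 * 111 mod 257 = 216

Answer: 216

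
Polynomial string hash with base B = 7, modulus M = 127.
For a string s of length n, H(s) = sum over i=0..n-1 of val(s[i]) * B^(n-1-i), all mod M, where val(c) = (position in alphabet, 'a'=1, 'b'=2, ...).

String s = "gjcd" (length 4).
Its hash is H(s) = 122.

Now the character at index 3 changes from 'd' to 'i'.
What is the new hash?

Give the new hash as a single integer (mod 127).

val('d') = 4, val('i') = 9
Position k = 3, exponent = n-1-k = 0
B^0 mod M = 7^0 mod 127 = 1
Delta = (9 - 4) * 1 mod 127 = 5
New hash = (122 + 5) mod 127 = 0

Answer: 0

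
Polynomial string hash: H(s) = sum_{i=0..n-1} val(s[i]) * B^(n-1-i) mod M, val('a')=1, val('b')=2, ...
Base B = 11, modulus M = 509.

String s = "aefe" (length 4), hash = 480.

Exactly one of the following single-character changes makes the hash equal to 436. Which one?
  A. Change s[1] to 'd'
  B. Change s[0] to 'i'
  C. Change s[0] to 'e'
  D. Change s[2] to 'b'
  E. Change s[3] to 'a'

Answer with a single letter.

Option A: s[1]='e'->'d', delta=(4-5)*11^2 mod 509 = 388, hash=480+388 mod 509 = 359
Option B: s[0]='a'->'i', delta=(9-1)*11^3 mod 509 = 468, hash=480+468 mod 509 = 439
Option C: s[0]='a'->'e', delta=(5-1)*11^3 mod 509 = 234, hash=480+234 mod 509 = 205
Option D: s[2]='f'->'b', delta=(2-6)*11^1 mod 509 = 465, hash=480+465 mod 509 = 436 <-- target
Option E: s[3]='e'->'a', delta=(1-5)*11^0 mod 509 = 505, hash=480+505 mod 509 = 476

Answer: D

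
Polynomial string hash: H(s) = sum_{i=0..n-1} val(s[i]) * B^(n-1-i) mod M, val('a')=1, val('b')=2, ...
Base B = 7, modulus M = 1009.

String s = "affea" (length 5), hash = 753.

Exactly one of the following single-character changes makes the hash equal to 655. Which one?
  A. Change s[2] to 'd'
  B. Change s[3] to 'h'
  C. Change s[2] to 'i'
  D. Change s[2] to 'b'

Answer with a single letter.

Answer: A

Derivation:
Option A: s[2]='f'->'d', delta=(4-6)*7^2 mod 1009 = 911, hash=753+911 mod 1009 = 655 <-- target
Option B: s[3]='e'->'h', delta=(8-5)*7^1 mod 1009 = 21, hash=753+21 mod 1009 = 774
Option C: s[2]='f'->'i', delta=(9-6)*7^2 mod 1009 = 147, hash=753+147 mod 1009 = 900
Option D: s[2]='f'->'b', delta=(2-6)*7^2 mod 1009 = 813, hash=753+813 mod 1009 = 557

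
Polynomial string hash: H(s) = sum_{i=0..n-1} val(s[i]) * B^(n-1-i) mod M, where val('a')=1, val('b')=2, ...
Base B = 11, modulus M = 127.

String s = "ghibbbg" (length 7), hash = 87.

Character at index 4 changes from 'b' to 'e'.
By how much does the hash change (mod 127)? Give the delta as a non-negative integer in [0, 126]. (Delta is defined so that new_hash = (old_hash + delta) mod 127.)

Delta formula: (val(new) - val(old)) * B^(n-1-k) mod M
  val('e') - val('b') = 5 - 2 = 3
  B^(n-1-k) = 11^2 mod 127 = 121
  Delta = 3 * 121 mod 127 = 109

Answer: 109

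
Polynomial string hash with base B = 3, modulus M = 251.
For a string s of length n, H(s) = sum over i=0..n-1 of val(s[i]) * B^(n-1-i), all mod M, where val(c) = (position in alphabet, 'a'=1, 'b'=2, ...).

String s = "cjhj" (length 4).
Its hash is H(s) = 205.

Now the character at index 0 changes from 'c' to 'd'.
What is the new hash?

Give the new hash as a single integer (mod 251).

Answer: 232

Derivation:
val('c') = 3, val('d') = 4
Position k = 0, exponent = n-1-k = 3
B^3 mod M = 3^3 mod 251 = 27
Delta = (4 - 3) * 27 mod 251 = 27
New hash = (205 + 27) mod 251 = 232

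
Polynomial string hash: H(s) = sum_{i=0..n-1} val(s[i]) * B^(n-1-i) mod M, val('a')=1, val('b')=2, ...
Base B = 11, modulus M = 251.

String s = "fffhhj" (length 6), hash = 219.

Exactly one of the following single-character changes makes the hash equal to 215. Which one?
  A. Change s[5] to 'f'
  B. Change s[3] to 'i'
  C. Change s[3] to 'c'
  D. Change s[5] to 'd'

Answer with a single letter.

Option A: s[5]='j'->'f', delta=(6-10)*11^0 mod 251 = 247, hash=219+247 mod 251 = 215 <-- target
Option B: s[3]='h'->'i', delta=(9-8)*11^2 mod 251 = 121, hash=219+121 mod 251 = 89
Option C: s[3]='h'->'c', delta=(3-8)*11^2 mod 251 = 148, hash=219+148 mod 251 = 116
Option D: s[5]='j'->'d', delta=(4-10)*11^0 mod 251 = 245, hash=219+245 mod 251 = 213

Answer: A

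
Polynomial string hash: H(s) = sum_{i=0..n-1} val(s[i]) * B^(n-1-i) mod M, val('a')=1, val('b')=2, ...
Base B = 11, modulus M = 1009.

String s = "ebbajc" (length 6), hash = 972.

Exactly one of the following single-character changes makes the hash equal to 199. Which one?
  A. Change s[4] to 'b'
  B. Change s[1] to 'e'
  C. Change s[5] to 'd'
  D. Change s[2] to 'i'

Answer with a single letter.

Option A: s[4]='j'->'b', delta=(2-10)*11^1 mod 1009 = 921, hash=972+921 mod 1009 = 884
Option B: s[1]='b'->'e', delta=(5-2)*11^4 mod 1009 = 536, hash=972+536 mod 1009 = 499
Option C: s[5]='c'->'d', delta=(4-3)*11^0 mod 1009 = 1, hash=972+1 mod 1009 = 973
Option D: s[2]='b'->'i', delta=(9-2)*11^3 mod 1009 = 236, hash=972+236 mod 1009 = 199 <-- target

Answer: D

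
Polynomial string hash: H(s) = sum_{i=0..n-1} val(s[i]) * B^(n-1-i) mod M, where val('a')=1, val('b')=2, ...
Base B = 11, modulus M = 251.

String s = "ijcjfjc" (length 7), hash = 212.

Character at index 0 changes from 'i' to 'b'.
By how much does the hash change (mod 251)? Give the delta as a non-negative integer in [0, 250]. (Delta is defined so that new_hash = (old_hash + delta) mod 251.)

Delta formula: (val(new) - val(old)) * B^(n-1-k) mod M
  val('b') - val('i') = 2 - 9 = -7
  B^(n-1-k) = 11^6 mod 251 = 3
  Delta = -7 * 3 mod 251 = 230

Answer: 230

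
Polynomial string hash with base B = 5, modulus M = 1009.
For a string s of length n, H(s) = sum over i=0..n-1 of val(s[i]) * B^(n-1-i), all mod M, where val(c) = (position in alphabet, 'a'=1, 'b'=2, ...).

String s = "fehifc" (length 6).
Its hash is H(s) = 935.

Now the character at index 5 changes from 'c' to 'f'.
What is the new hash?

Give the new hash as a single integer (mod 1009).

val('c') = 3, val('f') = 6
Position k = 5, exponent = n-1-k = 0
B^0 mod M = 5^0 mod 1009 = 1
Delta = (6 - 3) * 1 mod 1009 = 3
New hash = (935 + 3) mod 1009 = 938

Answer: 938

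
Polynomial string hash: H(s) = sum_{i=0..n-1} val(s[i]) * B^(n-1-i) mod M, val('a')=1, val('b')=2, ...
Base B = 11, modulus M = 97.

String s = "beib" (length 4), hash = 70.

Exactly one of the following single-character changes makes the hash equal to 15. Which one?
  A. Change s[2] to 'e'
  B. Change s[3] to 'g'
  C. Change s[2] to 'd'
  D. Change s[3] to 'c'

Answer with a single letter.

Answer: C

Derivation:
Option A: s[2]='i'->'e', delta=(5-9)*11^1 mod 97 = 53, hash=70+53 mod 97 = 26
Option B: s[3]='b'->'g', delta=(7-2)*11^0 mod 97 = 5, hash=70+5 mod 97 = 75
Option C: s[2]='i'->'d', delta=(4-9)*11^1 mod 97 = 42, hash=70+42 mod 97 = 15 <-- target
Option D: s[3]='b'->'c', delta=(3-2)*11^0 mod 97 = 1, hash=70+1 mod 97 = 71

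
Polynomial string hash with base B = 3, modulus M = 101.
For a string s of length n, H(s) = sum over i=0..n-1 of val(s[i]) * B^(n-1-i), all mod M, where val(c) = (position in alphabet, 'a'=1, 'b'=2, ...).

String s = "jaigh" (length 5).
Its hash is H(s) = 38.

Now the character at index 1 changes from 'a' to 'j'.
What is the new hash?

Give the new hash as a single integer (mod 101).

Answer: 79

Derivation:
val('a') = 1, val('j') = 10
Position k = 1, exponent = n-1-k = 3
B^3 mod M = 3^3 mod 101 = 27
Delta = (10 - 1) * 27 mod 101 = 41
New hash = (38 + 41) mod 101 = 79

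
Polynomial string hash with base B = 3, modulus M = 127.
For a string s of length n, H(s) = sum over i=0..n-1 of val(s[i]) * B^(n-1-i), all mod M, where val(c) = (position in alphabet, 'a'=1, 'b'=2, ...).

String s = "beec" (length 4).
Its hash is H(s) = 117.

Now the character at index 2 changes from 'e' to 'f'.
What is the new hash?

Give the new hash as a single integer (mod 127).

val('e') = 5, val('f') = 6
Position k = 2, exponent = n-1-k = 1
B^1 mod M = 3^1 mod 127 = 3
Delta = (6 - 5) * 3 mod 127 = 3
New hash = (117 + 3) mod 127 = 120

Answer: 120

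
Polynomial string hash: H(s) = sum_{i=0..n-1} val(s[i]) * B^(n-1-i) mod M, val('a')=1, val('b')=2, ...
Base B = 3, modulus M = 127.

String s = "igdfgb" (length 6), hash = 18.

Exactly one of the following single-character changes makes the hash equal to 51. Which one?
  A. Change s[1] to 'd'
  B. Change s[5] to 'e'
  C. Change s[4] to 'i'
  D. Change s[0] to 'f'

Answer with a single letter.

Option A: s[1]='g'->'d', delta=(4-7)*3^4 mod 127 = 11, hash=18+11 mod 127 = 29
Option B: s[5]='b'->'e', delta=(5-2)*3^0 mod 127 = 3, hash=18+3 mod 127 = 21
Option C: s[4]='g'->'i', delta=(9-7)*3^1 mod 127 = 6, hash=18+6 mod 127 = 24
Option D: s[0]='i'->'f', delta=(6-9)*3^5 mod 127 = 33, hash=18+33 mod 127 = 51 <-- target

Answer: D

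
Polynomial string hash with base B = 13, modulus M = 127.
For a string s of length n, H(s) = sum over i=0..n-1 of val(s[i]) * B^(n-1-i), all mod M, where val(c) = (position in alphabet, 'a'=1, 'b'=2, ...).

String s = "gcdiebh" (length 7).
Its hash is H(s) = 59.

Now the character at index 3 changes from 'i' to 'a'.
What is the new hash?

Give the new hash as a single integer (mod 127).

val('i') = 9, val('a') = 1
Position k = 3, exponent = n-1-k = 3
B^3 mod M = 13^3 mod 127 = 38
Delta = (1 - 9) * 38 mod 127 = 77
New hash = (59 + 77) mod 127 = 9

Answer: 9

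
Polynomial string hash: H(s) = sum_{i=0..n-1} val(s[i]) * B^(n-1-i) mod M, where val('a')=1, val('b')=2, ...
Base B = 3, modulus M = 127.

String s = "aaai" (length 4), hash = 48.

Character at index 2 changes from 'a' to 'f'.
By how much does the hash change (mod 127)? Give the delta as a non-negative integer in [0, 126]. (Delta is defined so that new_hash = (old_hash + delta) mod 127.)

Answer: 15

Derivation:
Delta formula: (val(new) - val(old)) * B^(n-1-k) mod M
  val('f') - val('a') = 6 - 1 = 5
  B^(n-1-k) = 3^1 mod 127 = 3
  Delta = 5 * 3 mod 127 = 15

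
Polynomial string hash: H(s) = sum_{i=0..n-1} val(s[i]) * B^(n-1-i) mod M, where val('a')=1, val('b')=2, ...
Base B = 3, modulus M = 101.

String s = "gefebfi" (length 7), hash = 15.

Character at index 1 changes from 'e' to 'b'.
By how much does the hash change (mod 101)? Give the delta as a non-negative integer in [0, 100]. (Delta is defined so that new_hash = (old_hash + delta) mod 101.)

Delta formula: (val(new) - val(old)) * B^(n-1-k) mod M
  val('b') - val('e') = 2 - 5 = -3
  B^(n-1-k) = 3^5 mod 101 = 41
  Delta = -3 * 41 mod 101 = 79

Answer: 79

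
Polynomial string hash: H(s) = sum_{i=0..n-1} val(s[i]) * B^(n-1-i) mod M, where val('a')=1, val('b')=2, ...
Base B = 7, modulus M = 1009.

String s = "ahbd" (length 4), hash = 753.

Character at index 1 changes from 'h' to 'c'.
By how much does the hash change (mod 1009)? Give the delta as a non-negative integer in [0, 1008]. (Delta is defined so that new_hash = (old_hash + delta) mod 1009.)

Delta formula: (val(new) - val(old)) * B^(n-1-k) mod M
  val('c') - val('h') = 3 - 8 = -5
  B^(n-1-k) = 7^2 mod 1009 = 49
  Delta = -5 * 49 mod 1009 = 764

Answer: 764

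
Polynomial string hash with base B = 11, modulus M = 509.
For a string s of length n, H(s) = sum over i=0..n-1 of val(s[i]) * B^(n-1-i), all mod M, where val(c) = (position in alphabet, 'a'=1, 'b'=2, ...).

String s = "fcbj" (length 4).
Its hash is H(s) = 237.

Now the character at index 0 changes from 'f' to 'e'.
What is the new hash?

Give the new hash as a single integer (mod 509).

val('f') = 6, val('e') = 5
Position k = 0, exponent = n-1-k = 3
B^3 mod M = 11^3 mod 509 = 313
Delta = (5 - 6) * 313 mod 509 = 196
New hash = (237 + 196) mod 509 = 433

Answer: 433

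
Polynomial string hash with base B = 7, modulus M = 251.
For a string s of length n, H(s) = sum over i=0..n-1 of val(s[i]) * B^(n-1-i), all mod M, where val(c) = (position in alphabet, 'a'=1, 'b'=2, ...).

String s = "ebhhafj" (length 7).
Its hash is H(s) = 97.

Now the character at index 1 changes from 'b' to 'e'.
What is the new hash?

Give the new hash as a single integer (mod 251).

val('b') = 2, val('e') = 5
Position k = 1, exponent = n-1-k = 5
B^5 mod M = 7^5 mod 251 = 241
Delta = (5 - 2) * 241 mod 251 = 221
New hash = (97 + 221) mod 251 = 67

Answer: 67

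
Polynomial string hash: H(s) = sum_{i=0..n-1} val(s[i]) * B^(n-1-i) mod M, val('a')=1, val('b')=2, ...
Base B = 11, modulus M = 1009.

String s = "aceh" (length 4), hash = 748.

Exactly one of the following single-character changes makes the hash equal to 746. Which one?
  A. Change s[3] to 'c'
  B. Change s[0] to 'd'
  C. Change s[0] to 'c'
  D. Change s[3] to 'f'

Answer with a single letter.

Answer: D

Derivation:
Option A: s[3]='h'->'c', delta=(3-8)*11^0 mod 1009 = 1004, hash=748+1004 mod 1009 = 743
Option B: s[0]='a'->'d', delta=(4-1)*11^3 mod 1009 = 966, hash=748+966 mod 1009 = 705
Option C: s[0]='a'->'c', delta=(3-1)*11^3 mod 1009 = 644, hash=748+644 mod 1009 = 383
Option D: s[3]='h'->'f', delta=(6-8)*11^0 mod 1009 = 1007, hash=748+1007 mod 1009 = 746 <-- target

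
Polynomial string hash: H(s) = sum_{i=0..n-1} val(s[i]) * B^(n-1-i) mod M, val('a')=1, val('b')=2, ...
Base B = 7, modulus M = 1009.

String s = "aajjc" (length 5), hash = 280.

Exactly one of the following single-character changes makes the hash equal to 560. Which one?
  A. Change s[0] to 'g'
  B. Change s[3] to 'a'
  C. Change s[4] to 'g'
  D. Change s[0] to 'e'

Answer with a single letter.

Option A: s[0]='a'->'g', delta=(7-1)*7^4 mod 1009 = 280, hash=280+280 mod 1009 = 560 <-- target
Option B: s[3]='j'->'a', delta=(1-10)*7^1 mod 1009 = 946, hash=280+946 mod 1009 = 217
Option C: s[4]='c'->'g', delta=(7-3)*7^0 mod 1009 = 4, hash=280+4 mod 1009 = 284
Option D: s[0]='a'->'e', delta=(5-1)*7^4 mod 1009 = 523, hash=280+523 mod 1009 = 803

Answer: A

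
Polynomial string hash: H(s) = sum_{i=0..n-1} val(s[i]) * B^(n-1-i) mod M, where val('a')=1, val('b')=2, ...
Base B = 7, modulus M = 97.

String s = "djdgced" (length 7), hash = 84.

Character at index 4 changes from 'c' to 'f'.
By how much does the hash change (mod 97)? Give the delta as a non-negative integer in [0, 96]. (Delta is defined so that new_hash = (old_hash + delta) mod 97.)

Delta formula: (val(new) - val(old)) * B^(n-1-k) mod M
  val('f') - val('c') = 6 - 3 = 3
  B^(n-1-k) = 7^2 mod 97 = 49
  Delta = 3 * 49 mod 97 = 50

Answer: 50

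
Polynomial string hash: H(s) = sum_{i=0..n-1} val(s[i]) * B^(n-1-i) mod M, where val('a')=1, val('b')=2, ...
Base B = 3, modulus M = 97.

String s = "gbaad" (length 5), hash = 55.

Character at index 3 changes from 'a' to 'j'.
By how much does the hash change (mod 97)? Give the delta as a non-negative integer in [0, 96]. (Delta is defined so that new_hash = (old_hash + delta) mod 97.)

Answer: 27

Derivation:
Delta formula: (val(new) - val(old)) * B^(n-1-k) mod M
  val('j') - val('a') = 10 - 1 = 9
  B^(n-1-k) = 3^1 mod 97 = 3
  Delta = 9 * 3 mod 97 = 27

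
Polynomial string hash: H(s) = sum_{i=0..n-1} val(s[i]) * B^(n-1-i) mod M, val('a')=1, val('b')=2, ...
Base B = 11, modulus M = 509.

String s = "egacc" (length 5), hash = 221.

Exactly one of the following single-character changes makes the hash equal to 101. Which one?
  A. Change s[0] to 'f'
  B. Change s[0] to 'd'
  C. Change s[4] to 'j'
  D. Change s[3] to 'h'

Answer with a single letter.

Answer: A

Derivation:
Option A: s[0]='e'->'f', delta=(6-5)*11^4 mod 509 = 389, hash=221+389 mod 509 = 101 <-- target
Option B: s[0]='e'->'d', delta=(4-5)*11^4 mod 509 = 120, hash=221+120 mod 509 = 341
Option C: s[4]='c'->'j', delta=(10-3)*11^0 mod 509 = 7, hash=221+7 mod 509 = 228
Option D: s[3]='c'->'h', delta=(8-3)*11^1 mod 509 = 55, hash=221+55 mod 509 = 276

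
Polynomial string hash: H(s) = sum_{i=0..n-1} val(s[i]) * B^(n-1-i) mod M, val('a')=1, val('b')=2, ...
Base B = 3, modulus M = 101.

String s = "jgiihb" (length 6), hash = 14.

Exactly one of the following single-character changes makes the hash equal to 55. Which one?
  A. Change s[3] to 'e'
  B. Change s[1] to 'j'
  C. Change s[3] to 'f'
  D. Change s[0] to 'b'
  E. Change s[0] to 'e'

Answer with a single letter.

Answer: B

Derivation:
Option A: s[3]='i'->'e', delta=(5-9)*3^2 mod 101 = 65, hash=14+65 mod 101 = 79
Option B: s[1]='g'->'j', delta=(10-7)*3^4 mod 101 = 41, hash=14+41 mod 101 = 55 <-- target
Option C: s[3]='i'->'f', delta=(6-9)*3^2 mod 101 = 74, hash=14+74 mod 101 = 88
Option D: s[0]='j'->'b', delta=(2-10)*3^5 mod 101 = 76, hash=14+76 mod 101 = 90
Option E: s[0]='j'->'e', delta=(5-10)*3^5 mod 101 = 98, hash=14+98 mod 101 = 11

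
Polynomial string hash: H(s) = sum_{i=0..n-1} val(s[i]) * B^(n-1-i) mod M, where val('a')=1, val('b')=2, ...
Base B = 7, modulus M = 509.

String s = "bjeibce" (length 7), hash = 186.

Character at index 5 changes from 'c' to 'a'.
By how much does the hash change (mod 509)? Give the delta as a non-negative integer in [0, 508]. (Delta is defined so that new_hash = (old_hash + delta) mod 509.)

Delta formula: (val(new) - val(old)) * B^(n-1-k) mod M
  val('a') - val('c') = 1 - 3 = -2
  B^(n-1-k) = 7^1 mod 509 = 7
  Delta = -2 * 7 mod 509 = 495

Answer: 495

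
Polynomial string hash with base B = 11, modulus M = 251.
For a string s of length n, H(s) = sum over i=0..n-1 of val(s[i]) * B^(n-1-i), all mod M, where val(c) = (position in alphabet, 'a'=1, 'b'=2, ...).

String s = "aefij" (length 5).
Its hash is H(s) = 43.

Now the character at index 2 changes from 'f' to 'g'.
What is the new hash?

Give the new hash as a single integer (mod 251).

val('f') = 6, val('g') = 7
Position k = 2, exponent = n-1-k = 2
B^2 mod M = 11^2 mod 251 = 121
Delta = (7 - 6) * 121 mod 251 = 121
New hash = (43 + 121) mod 251 = 164

Answer: 164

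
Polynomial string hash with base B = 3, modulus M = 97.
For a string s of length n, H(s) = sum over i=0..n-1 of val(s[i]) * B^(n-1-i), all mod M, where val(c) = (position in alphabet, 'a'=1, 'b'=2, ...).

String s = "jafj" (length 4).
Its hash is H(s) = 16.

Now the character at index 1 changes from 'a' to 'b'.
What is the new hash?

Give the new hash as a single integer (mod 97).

Answer: 25

Derivation:
val('a') = 1, val('b') = 2
Position k = 1, exponent = n-1-k = 2
B^2 mod M = 3^2 mod 97 = 9
Delta = (2 - 1) * 9 mod 97 = 9
New hash = (16 + 9) mod 97 = 25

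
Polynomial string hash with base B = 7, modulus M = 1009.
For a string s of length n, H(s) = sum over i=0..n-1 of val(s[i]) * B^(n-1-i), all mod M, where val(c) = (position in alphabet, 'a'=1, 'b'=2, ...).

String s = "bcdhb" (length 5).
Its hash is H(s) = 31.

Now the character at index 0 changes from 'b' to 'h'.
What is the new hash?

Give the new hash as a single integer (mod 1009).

Answer: 311

Derivation:
val('b') = 2, val('h') = 8
Position k = 0, exponent = n-1-k = 4
B^4 mod M = 7^4 mod 1009 = 383
Delta = (8 - 2) * 383 mod 1009 = 280
New hash = (31 + 280) mod 1009 = 311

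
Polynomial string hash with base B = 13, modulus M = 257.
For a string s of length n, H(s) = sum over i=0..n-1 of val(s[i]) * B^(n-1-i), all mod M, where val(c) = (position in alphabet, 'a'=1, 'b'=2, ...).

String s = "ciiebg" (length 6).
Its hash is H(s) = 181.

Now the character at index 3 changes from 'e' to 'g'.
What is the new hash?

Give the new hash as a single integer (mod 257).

val('e') = 5, val('g') = 7
Position k = 3, exponent = n-1-k = 2
B^2 mod M = 13^2 mod 257 = 169
Delta = (7 - 5) * 169 mod 257 = 81
New hash = (181 + 81) mod 257 = 5

Answer: 5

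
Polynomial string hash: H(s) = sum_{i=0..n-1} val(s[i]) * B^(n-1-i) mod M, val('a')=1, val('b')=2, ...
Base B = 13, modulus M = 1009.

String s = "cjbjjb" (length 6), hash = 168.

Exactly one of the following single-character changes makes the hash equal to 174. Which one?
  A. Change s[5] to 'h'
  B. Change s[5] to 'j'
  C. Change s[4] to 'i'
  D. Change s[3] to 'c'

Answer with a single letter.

Answer: A

Derivation:
Option A: s[5]='b'->'h', delta=(8-2)*13^0 mod 1009 = 6, hash=168+6 mod 1009 = 174 <-- target
Option B: s[5]='b'->'j', delta=(10-2)*13^0 mod 1009 = 8, hash=168+8 mod 1009 = 176
Option C: s[4]='j'->'i', delta=(9-10)*13^1 mod 1009 = 996, hash=168+996 mod 1009 = 155
Option D: s[3]='j'->'c', delta=(3-10)*13^2 mod 1009 = 835, hash=168+835 mod 1009 = 1003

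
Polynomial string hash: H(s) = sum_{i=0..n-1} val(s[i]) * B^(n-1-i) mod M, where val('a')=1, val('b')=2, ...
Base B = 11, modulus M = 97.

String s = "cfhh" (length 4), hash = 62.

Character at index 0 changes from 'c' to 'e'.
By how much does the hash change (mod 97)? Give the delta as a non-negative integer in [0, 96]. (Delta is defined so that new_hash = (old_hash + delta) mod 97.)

Answer: 43

Derivation:
Delta formula: (val(new) - val(old)) * B^(n-1-k) mod M
  val('e') - val('c') = 5 - 3 = 2
  B^(n-1-k) = 11^3 mod 97 = 70
  Delta = 2 * 70 mod 97 = 43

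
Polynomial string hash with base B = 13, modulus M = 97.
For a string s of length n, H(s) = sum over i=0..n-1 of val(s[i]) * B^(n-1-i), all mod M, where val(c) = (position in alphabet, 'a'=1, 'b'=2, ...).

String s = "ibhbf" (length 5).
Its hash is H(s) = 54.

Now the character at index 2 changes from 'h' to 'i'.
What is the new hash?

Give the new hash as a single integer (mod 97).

Answer: 29

Derivation:
val('h') = 8, val('i') = 9
Position k = 2, exponent = n-1-k = 2
B^2 mod M = 13^2 mod 97 = 72
Delta = (9 - 8) * 72 mod 97 = 72
New hash = (54 + 72) mod 97 = 29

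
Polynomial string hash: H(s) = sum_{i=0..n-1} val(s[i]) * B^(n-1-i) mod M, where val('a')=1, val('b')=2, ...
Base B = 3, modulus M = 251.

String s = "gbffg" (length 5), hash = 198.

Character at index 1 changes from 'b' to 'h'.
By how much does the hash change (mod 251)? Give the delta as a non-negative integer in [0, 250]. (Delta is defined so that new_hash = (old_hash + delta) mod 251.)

Answer: 162

Derivation:
Delta formula: (val(new) - val(old)) * B^(n-1-k) mod M
  val('h') - val('b') = 8 - 2 = 6
  B^(n-1-k) = 3^3 mod 251 = 27
  Delta = 6 * 27 mod 251 = 162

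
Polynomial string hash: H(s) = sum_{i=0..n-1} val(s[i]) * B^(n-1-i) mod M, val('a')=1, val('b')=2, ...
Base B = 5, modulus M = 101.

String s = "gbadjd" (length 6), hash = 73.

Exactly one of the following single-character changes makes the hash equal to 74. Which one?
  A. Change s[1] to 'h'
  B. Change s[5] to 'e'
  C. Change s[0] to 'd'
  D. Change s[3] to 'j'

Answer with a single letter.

Answer: B

Derivation:
Option A: s[1]='b'->'h', delta=(8-2)*5^4 mod 101 = 13, hash=73+13 mod 101 = 86
Option B: s[5]='d'->'e', delta=(5-4)*5^0 mod 101 = 1, hash=73+1 mod 101 = 74 <-- target
Option C: s[0]='g'->'d', delta=(4-7)*5^5 mod 101 = 18, hash=73+18 mod 101 = 91
Option D: s[3]='d'->'j', delta=(10-4)*5^2 mod 101 = 49, hash=73+49 mod 101 = 21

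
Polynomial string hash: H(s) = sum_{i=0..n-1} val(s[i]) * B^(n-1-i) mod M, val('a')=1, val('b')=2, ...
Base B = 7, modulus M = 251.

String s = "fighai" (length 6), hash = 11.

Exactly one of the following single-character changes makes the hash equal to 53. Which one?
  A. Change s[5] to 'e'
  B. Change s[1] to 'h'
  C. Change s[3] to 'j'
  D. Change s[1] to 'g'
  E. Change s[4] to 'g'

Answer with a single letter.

Option A: s[5]='i'->'e', delta=(5-9)*7^0 mod 251 = 247, hash=11+247 mod 251 = 7
Option B: s[1]='i'->'h', delta=(8-9)*7^4 mod 251 = 109, hash=11+109 mod 251 = 120
Option C: s[3]='h'->'j', delta=(10-8)*7^2 mod 251 = 98, hash=11+98 mod 251 = 109
Option D: s[1]='i'->'g', delta=(7-9)*7^4 mod 251 = 218, hash=11+218 mod 251 = 229
Option E: s[4]='a'->'g', delta=(7-1)*7^1 mod 251 = 42, hash=11+42 mod 251 = 53 <-- target

Answer: E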